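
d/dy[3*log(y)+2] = 3/y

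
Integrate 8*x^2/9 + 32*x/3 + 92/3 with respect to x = 8*x^3/27 + 16*x^2/3 + 92*x/3 + C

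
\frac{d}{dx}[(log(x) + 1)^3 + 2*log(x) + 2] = (3*log(x)^2 + 6*log(x) + 5)/x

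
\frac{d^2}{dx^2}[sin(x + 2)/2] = -sin(x + 2)/2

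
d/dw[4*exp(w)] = 4*exp(w)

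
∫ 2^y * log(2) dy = 2^y + C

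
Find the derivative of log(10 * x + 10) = 1/(x + 1)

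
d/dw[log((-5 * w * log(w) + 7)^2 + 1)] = (10*w*log(w)^2 + 10*w*log(w) - 14*log(w) - 14)/(5*w^2*log(w)^2 - 14*w*log(w) + 10)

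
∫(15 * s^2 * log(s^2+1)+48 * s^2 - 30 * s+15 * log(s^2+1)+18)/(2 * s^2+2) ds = 3*(s - 1)*(5*log(s^2 + 1) + 6)/2 + C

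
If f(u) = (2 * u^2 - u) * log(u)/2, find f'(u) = 2*u*log(u) + u - log(u)/2 - 1/2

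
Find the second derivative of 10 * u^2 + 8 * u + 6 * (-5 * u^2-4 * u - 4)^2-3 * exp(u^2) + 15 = -12*u^2*exp(u^2) + 1800*u^2 + 1440*u - 6*exp(u^2) + 692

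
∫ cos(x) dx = sin(x) + C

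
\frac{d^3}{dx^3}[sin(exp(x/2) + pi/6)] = -exp(3*x/2)*cos(exp(x/2) + pi/6)/8 + exp(x/2)*cos(exp(x/2) + pi/6)/8 - 3*exp(x)*sin(exp(x/2) + pi/6)/8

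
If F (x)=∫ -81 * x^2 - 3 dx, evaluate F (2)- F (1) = -192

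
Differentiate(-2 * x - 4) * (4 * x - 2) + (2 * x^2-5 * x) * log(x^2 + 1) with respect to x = (4*x^3*log(x^2 + 1) - 12*x^3 - 5*x^2*log(x^2 + 1) - 22*x^2 + 4*x*log(x^2 + 1) - 16*x - 5*log(x^2 + 1) - 12)/(x^2 + 1)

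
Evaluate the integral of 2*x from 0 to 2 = 4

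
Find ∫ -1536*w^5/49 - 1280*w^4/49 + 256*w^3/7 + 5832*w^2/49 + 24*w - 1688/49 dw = -256*w^6/49 - 256*w^5/49 + 64*w^4/7 + 1944*w^3/49 + 12*w^2 - 1688*w/49 + C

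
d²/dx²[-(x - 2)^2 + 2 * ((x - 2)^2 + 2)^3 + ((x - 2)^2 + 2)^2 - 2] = 60*x^4 - 480*x^3 + 1596*x^2 - 2544*x + 1638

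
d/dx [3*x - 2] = 3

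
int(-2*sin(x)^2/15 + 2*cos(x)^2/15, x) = sin(2*x)/15 + C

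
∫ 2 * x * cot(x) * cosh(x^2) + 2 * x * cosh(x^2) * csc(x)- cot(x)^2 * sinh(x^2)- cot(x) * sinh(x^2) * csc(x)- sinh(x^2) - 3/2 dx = -3*x/2 + (cot(x) + csc(x))*sinh(x^2) + C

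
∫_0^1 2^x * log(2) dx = 1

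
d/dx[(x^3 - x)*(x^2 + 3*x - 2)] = 5*x^4 + 12*x^3 - 9*x^2 - 6*x + 2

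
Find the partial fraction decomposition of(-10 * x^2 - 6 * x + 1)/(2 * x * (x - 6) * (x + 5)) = -219/(110*(x + 5)) - 395/(132*(x - 6)) - 1/(60*x)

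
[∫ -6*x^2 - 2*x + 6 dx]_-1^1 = 8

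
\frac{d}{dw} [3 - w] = -1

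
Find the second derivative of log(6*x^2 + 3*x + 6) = (-8*x^2 - 4*x + 7)/(4*x^4 + 4*x^3 + 9*x^2 + 4*x + 4)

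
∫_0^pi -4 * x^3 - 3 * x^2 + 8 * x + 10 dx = (2 + (2 + pi)^2)*(-pi^2 - 2 + 3*pi) + 12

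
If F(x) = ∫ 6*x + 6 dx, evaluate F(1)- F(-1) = 12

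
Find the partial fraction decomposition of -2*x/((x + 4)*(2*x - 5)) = -10/(13*(2*x - 5)) - 8/(13*(x + 4))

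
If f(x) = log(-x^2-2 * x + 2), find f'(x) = (2*x + 2)/(x^2 + 2*x - 2)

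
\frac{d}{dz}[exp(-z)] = -exp(-z)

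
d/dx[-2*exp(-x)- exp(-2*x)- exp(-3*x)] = (2*exp(2*x) + 2*exp(x) + 3)*exp(-3*x)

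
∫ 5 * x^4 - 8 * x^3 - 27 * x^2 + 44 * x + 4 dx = x^5 - 2*x^4 - 9*x^3 + 22*x^2 + 4*x + C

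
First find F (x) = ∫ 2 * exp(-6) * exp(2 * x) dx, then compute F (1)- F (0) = -exp(-6) + exp(-4)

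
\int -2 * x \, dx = -x^2 + C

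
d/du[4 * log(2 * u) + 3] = 4/u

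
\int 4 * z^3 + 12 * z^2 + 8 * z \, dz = z^4 + 4*z^3 + 4*z^2 + C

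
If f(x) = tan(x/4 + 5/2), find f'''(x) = 3*tan(x/4 + 5/2)^4/32 + tan(x/4 + 5/2)^2/8 + 1/32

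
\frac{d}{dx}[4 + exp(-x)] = -exp(-x)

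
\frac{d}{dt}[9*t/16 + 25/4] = 9/16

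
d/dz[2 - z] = -1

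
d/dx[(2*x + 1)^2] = 8*x + 4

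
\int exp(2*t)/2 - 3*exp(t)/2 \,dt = (exp(t) - 6)*exp(t)/4 + C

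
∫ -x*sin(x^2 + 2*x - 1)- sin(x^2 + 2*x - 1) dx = cos(x^2 + 2*x - 1)/2 + C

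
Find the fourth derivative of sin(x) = sin(x)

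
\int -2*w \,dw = -w^2 + C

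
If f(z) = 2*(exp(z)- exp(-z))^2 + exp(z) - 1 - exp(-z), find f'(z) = (4*exp(4*z) + exp(3*z) + exp(z) - 4)*exp(-2*z)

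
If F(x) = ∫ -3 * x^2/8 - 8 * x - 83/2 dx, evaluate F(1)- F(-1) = -333/4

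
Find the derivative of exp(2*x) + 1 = 2*exp(2*x)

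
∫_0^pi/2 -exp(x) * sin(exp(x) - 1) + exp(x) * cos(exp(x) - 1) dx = sqrt(2)*cos(-exp(pi/2) + pi/4 + 1) - 1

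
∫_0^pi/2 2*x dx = pi^2/4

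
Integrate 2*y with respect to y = y^2 + C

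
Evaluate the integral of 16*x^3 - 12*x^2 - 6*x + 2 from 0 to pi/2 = -1 + (-pi/2 - 1 + pi^2/2)^2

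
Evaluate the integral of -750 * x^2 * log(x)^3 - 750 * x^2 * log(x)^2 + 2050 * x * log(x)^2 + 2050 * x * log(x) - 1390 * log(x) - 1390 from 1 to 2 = -612 - 20*log(2) + 2*(6 - 10*log(2))^3 + 5*(6 - 10*log(2))^2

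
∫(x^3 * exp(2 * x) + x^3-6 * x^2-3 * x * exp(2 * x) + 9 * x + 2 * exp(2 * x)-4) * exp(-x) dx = 2*(x - 1)^3*sinh(x) + C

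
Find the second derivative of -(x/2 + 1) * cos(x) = x*cos(x)/2 + sin(x) + cos(x)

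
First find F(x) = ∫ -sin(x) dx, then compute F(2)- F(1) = -cos(1) + cos(2)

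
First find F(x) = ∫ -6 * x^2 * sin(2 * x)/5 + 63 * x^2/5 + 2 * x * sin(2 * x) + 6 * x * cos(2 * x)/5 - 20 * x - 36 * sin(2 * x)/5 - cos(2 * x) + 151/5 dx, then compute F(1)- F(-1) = 344/5 - 2*cos(2)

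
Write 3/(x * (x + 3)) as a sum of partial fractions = -1/(x + 3) + 1/x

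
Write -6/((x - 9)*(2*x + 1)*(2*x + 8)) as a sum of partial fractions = 12/(133*(2*x + 1)) - 3/(91*(x + 4)) - 3/(247*(x - 9))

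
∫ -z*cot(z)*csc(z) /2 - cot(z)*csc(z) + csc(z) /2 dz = (z/2 + 1)*csc(z) + C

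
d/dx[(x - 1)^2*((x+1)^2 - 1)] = 4*x^3 - 6*x + 2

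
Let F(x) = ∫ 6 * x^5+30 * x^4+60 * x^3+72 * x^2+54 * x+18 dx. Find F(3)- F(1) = 4256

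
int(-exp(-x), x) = exp(-x) + C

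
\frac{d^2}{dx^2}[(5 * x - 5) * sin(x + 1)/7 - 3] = -5*x*sin(x + 1)/7 + 5*sin(x + 1)/7 + 10*cos(x + 1)/7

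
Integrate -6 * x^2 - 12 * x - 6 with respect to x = -2*x^3 - 6*x^2 - 6*x + C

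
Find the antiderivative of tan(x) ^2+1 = tan(x) + C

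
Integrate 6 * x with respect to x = 3*x^2 + C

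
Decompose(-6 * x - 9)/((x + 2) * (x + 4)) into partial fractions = -15/(2*(x + 4)) + 3/(2*(x + 2))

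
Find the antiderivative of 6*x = 3*x^2 + C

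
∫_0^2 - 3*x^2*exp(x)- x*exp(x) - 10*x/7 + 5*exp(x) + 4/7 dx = -2*exp(2) - 12/7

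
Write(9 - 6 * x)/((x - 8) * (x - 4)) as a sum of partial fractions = 15/(4*(x - 4)) - 39/(4*(x - 8))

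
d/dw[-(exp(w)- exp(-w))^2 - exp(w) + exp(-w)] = (-2*exp(4*w) - exp(3*w) - exp(w) + 2)*exp(-2*w)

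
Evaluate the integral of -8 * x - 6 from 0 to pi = -4*pi^2 - 6*pi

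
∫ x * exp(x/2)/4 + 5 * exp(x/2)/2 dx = (x + 8)*exp(x/2)/2 + C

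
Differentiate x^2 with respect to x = 2*x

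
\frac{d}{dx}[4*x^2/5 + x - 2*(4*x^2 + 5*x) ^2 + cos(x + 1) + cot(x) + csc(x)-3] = -128*x^3 - 240*x^2 - 492*x/5 - sin(x + 1) - cot(x)^2 - cot(x)*csc(x)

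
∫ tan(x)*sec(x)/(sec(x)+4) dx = log(sec(x) + 4) + C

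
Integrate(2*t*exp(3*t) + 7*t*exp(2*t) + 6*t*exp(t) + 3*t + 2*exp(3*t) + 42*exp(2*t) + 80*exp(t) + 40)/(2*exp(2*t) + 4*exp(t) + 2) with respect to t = (t*exp(2*t) + (exp(t) + 1)*(8*t + 3*(t + 12)^2 + 108)/4)/(exp(t) + 1) + C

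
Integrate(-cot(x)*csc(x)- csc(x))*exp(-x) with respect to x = exp(-x)*csc(x) + C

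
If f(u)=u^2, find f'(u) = 2*u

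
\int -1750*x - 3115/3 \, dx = -875*x^2 - 3115*x/3 + C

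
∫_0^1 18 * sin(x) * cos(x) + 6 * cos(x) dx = -1 + (1 + 3*sin(1))^2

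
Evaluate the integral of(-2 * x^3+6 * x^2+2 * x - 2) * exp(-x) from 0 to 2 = 12*exp(-2)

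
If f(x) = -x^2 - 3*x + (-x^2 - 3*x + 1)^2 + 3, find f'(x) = 4*x^3 + 18*x^2 + 12*x - 9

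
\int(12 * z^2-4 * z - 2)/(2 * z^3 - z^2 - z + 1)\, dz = 2*log(2*z^3 - z^2 - z + 1) + C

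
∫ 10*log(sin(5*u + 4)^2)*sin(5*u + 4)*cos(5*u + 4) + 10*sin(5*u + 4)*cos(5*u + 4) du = 2*log(sin(5*u + 4))*sin(5*u + 4)^2 + C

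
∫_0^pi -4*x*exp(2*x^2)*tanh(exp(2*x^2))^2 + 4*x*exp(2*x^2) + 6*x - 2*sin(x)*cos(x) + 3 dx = -tanh(1) + tanh(exp(2*pi^2)) + 3*pi + 3*pi^2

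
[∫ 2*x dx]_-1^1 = 0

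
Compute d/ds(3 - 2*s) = -2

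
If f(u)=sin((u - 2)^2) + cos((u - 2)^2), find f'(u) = -2*u*sin(u^2 - 4*u + 4) + 2*u*cos(u^2 - 4*u + 4) + 4*sin(u^2 - 4*u + 4) - 4*cos(u^2 - 4*u + 4)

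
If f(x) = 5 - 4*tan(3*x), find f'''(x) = -648*tan(3*x)^4 - 864*tan(3*x)^2 - 216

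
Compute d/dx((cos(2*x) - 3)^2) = 12*sin(2*x) - 2*sin(4*x)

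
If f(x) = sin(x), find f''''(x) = sin(x)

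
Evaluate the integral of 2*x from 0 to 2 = 4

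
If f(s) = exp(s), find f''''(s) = exp(s)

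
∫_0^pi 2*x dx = pi^2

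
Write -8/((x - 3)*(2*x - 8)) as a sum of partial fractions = 4/(x - 3) - 4/(x - 4)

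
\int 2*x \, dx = x^2 + C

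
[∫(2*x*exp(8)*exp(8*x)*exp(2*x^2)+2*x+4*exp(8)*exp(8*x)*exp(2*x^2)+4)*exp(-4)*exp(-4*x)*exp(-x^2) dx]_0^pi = -exp(4) - exp(-(2 + pi)^2) + exp(-4) + exp((2 + pi)^2)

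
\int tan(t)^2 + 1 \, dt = tan(t) + C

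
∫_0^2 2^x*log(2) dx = 3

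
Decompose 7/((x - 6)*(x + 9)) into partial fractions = -7/(15*(x + 9)) + 7/(15*(x - 6))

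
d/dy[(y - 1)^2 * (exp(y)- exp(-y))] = (y^2*exp(2*y) + y^2 - 4*y - exp(2*y) + 3)*exp(-y)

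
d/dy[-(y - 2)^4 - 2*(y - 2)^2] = -4*y^3 + 24*y^2 - 52*y + 40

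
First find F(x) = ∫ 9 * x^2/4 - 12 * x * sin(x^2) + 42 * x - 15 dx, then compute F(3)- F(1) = 6*cos(9) - 6*cos(1) + 315/2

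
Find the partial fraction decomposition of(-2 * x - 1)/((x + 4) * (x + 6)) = -11/(2*(x + 6)) + 7/(2*(x + 4))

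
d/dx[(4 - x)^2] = 2*x - 8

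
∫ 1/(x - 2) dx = log(4 - 2*x) + C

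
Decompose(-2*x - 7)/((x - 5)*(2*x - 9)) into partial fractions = 32/(2*x - 9) - 17/(x - 5)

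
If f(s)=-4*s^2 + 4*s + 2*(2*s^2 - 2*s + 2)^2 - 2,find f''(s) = 96*s^2 - 96*s + 40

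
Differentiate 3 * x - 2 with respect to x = 3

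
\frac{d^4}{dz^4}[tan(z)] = 24*tan(z)^5 + 40*tan(z)^3 + 16*tan(z)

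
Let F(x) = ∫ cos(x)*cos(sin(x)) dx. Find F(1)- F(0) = sin(sin(1))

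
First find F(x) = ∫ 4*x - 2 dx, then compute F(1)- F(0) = 0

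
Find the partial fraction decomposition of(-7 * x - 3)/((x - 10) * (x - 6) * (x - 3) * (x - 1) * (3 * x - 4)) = 999/(1820*(3*x - 4)) - 1/(9*(x - 1)) - 4/(35*(x - 3)) + 3/(56*(x - 6)) - 73/(6552*(x - 10))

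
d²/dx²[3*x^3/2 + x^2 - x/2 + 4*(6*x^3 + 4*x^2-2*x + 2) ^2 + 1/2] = 4320*x^4 + 3840*x^3 - 384*x^2 + 201*x + 162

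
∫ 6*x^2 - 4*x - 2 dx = 2*x^3 - 2*x^2 - 2*x + C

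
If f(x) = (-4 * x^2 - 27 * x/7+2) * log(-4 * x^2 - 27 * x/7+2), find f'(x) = -8*x*log(-4*x^2 - 27*x/7 + 2) - 8*x - 27*log(-4*x^2 - 27*x/7 + 2)/7 - 27/7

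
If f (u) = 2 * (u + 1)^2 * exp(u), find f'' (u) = 2*u^2*exp(u) + 12*u*exp(u) + 14*exp(u)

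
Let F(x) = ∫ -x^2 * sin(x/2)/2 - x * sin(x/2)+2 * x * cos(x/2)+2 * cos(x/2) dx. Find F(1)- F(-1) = 4*cos(1/2)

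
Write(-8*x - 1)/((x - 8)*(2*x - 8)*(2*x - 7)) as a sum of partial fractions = -58/(9*(2*x - 7)) + 33/(8*(x - 4)) - 65/(72*(x - 8))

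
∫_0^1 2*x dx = 1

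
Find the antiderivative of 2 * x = x^2 + C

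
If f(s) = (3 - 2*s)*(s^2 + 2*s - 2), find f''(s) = -12*s - 2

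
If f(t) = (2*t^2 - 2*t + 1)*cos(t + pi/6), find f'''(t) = 2*t^2*sin(t + pi/6) - 2*t*sin(t + pi/6) - 12*t*cos(t + pi/6) - 11*sin(t + pi/6) + 6*cos(t + pi/6)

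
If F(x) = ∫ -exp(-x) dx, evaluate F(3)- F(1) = -exp(-1) + exp(-3)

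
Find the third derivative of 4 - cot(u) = 6*cot(u)^4 + 8*cot(u)^2 + 2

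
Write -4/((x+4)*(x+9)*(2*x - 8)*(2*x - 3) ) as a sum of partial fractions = 16/(1155*(2*x - 3)) + 2/(1365*(x + 9)) - 1/(220*(x + 4)) - 1/(260*(x - 4))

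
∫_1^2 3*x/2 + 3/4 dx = 3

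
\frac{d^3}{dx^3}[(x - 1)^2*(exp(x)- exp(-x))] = (x^2*exp(2*x) + x^2 + 4*x*exp(2*x) - 8*x + exp(2*x) + 13)*exp(-x)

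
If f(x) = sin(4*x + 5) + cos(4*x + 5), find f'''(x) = 64*sin(4*x + 5) - 64*cos(4*x + 5)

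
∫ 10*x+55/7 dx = 5*x^2 + 55*x/7 + C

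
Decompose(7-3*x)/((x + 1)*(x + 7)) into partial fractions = -14/(3*(x + 7)) + 5/(3*(x + 1))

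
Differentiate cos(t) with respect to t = -sin(t)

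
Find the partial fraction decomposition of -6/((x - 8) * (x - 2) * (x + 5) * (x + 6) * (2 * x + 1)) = -32/(2805*(2*x + 1)) - 3/(616*(x + 6)) + 2/(273*(x + 5)) + 1/(280*(x - 2)) - 1/(3094*(x - 8))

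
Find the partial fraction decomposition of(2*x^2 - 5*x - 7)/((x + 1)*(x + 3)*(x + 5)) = 17/(2*(x + 5)) - 13/(2*(x + 3))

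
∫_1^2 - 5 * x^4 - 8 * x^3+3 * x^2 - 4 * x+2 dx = -58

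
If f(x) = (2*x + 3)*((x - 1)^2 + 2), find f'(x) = 6*x^2 - 2*x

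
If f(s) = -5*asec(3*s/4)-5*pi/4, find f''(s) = (360*s^2 - 320)/(27*s^5*sqrt(1 - 16/(9*s^2)) - 48*s^3*sqrt(1 - 16/(9*s^2)))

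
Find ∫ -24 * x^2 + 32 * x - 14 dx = -8*x^3 + 16*x^2 - 14*x + C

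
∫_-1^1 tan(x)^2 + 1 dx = 2*tan(1)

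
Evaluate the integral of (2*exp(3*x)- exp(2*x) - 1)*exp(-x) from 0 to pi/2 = (-1 + exp(pi/2))*(-exp(-pi/2) + exp(pi/2))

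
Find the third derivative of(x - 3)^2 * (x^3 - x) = 60*x^2 - 144*x + 48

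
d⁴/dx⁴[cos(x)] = cos(x)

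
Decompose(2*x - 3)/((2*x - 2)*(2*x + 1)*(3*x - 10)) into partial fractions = 33/(322*(3*x - 10)) - 8/(69*(2*x + 1)) + 1/(42*(x - 1))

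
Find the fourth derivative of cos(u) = cos(u)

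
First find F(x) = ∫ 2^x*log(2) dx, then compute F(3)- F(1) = 6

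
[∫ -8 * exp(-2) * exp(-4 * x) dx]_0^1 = -2*exp(-2) + 2*exp(-6)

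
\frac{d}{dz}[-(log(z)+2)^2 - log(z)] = (-2*log(z) - 5)/z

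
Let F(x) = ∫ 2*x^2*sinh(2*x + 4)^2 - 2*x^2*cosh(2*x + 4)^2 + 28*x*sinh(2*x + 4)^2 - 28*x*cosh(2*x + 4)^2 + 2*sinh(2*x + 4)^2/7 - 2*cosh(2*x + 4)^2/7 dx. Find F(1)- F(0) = -314/21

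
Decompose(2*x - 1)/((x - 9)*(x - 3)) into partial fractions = -5/(6*(x - 3)) + 17/(6*(x - 9))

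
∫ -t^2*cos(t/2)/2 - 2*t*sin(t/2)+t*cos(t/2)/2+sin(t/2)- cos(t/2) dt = (-t^2 + t - 2)*sin(t/2) + C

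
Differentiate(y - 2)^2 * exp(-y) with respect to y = (-y^2 + 6*y - 8)*exp(-y)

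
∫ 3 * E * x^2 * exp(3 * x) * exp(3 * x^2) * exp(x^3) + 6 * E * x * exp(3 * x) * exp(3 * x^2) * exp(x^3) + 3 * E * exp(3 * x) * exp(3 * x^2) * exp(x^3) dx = exp((x + 1)^3) + C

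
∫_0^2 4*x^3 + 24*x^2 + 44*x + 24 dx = 216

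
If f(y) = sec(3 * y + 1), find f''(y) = 18*tan(3*y + 1)^2*sec(3*y + 1) + 9*sec(3*y + 1)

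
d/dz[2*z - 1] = 2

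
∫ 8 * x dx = 4*x^2 + C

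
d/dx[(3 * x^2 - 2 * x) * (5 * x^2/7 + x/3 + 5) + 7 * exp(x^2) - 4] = 60*x^3/7 - 9*x^2/7 + 14*x*exp(x^2) + 86*x/3 - 10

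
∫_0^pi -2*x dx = -pi^2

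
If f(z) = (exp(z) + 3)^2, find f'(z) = 2*exp(2*z) + 6*exp(z)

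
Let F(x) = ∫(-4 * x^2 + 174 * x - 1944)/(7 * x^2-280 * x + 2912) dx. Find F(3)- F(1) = -log(377) - 8/7 + log(305)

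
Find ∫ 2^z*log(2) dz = 2^z + C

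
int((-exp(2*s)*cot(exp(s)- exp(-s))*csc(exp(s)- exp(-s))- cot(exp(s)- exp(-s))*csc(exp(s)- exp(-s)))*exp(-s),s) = csc(2*sinh(s)) + C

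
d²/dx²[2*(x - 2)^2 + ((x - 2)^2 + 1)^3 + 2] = 30*x^4 - 240*x^3 + 756*x^2 - 1104*x + 634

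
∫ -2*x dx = -x^2 + C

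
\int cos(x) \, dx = sin(x) + C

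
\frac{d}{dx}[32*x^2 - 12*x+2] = 64*x - 12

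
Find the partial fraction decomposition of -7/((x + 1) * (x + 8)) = 1/(x + 8) - 1/(x + 1)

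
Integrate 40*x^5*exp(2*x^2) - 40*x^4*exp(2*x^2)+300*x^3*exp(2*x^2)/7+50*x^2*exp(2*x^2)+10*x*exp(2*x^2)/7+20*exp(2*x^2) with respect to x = 5*x*(14*x^3 - 14*x^2 + x + 28)*exp(2*x^2)/7 + C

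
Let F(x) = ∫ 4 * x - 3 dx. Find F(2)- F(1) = 3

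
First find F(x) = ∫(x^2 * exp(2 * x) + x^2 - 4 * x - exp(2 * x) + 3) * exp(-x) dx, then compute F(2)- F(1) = -exp(-2) + exp(2)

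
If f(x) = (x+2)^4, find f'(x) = 4*x^3 + 24*x^2 + 48*x + 32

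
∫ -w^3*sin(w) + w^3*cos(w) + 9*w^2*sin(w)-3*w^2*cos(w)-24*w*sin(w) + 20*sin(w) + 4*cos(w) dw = sqrt(2)*(w - 2)^3*sin(w + pi/4) + C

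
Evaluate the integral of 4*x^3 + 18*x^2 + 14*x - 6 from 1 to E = -9 + (-3*E - exp(2) + 1)^2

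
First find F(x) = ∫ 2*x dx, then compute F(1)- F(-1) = 0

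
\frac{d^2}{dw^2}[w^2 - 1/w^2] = (2*w^4 - 6)/w^4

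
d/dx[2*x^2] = 4*x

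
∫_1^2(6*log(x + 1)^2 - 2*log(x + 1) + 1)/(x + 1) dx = -log(3)^2 - log(2) - 2*log(2)^3 + log(2)^2 + log(3) + 2*log(3)^3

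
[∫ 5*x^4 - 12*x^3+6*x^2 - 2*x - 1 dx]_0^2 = -6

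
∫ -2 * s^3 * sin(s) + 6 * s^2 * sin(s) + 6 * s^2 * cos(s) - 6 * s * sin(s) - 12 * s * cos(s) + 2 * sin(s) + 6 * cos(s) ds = 2*(s - 1)^3*cos(s) + C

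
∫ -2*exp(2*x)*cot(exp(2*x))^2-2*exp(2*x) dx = cot(exp(2*x)) + C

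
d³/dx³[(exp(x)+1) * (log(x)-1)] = (x^3*exp(x)*log(x) - x^3*exp(x) + 3*x^2*exp(x) - 3*x*exp(x) + 2*exp(x) + 2)/x^3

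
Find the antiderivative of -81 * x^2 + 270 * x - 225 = -27*x^3 + 135*x^2 - 225*x + C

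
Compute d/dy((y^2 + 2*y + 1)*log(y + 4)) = (2*y^2*log(y + 4) + y^2 + 10*y*log(y + 4) + 2*y + 8*log(y + 4) + 1)/(y + 4)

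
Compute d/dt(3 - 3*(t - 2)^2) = 12 - 6*t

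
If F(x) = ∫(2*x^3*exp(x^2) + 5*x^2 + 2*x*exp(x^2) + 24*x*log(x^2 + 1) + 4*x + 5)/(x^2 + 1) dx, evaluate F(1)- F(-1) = 10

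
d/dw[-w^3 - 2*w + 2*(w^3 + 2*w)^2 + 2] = 12*w^5 + 32*w^3 - 3*w^2 + 16*w - 2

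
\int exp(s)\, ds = exp(s) + C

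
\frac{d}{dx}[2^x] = 2^x*log(2)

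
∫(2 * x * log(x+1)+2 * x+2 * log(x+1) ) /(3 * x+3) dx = 2*x*log(x + 1)/3 + C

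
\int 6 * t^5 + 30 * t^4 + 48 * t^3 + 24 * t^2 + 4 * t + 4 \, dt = t^6 + 6*t^5 + 12*t^4 + 8*t^3 + 2*t^2 + 4*t + C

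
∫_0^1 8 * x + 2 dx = 6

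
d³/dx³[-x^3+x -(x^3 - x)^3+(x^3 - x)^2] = -504*x^6 + 630*x^4 + 120*x^3 - 180*x^2 - 48*x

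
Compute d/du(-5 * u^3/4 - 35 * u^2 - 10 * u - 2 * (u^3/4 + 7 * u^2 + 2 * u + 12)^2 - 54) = -3*u^5/4 - 35*u^4 - 400*u^3 - 831*u^2/4 - 758*u - 106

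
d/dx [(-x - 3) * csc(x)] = x*cot(x)*csc(x) + 3*cot(x)*csc(x) - csc(x)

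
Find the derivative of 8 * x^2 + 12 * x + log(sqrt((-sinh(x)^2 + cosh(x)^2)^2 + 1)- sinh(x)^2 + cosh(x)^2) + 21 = 16*x + 12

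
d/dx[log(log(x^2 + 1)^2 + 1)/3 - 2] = 4*x*log(x^2 + 1)/(3*x^2*log(x^2 + 1)^2 + 3*x^2 + 3*log(x^2 + 1)^2 + 3)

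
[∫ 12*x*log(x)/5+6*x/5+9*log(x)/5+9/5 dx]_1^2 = 42*log(2)/5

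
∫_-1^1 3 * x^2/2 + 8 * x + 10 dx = 21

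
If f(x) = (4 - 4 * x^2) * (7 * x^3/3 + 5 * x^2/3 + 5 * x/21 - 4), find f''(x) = -560*x^3/3 - 80*x^2 + 352*x/7 + 136/3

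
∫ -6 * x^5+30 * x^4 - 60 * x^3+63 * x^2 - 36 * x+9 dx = -x^6 + 6*x^5 - 15*x^4 + 21*x^3 - 18*x^2 + 9*x + C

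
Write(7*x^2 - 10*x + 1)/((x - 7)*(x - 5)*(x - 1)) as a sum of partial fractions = -1/(12*(x - 1)) - 63/(4*(x - 5)) + 137/(6*(x - 7))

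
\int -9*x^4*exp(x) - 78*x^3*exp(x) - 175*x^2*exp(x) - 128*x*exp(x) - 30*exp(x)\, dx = -x*(3*x + 10)*(3*x^2 + 4*x + 3)*exp(x) + C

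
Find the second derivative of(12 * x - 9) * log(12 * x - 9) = 48/(4*x - 3)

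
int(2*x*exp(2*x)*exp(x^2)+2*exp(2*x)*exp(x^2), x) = exp((x + 1)^2 - 1) + C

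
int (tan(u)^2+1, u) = tan(u) + C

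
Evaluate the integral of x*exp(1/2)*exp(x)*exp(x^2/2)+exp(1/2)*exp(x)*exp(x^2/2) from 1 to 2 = -exp(2) + exp(9/2)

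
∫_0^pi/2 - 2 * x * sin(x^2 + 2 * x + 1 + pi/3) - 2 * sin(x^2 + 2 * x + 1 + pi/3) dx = -cos(1 + pi/3 + pi^2/4) - cos(1 + pi/3)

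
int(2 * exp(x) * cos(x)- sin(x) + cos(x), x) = sqrt(2)*(exp(x) + 1)*sin(x + pi/4) + C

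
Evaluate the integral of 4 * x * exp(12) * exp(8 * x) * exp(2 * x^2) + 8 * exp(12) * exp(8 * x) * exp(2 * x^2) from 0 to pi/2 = -exp(12) + exp(4 + 2*(pi/2 + 2)^2)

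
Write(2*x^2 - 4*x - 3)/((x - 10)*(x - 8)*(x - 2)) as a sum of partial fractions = -1/(16*(x - 2)) - 31/(4*(x - 8)) + 157/(16*(x - 10))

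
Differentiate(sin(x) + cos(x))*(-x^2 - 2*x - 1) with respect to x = x^2*sin(x) - x^2*cos(x) - 4*x*cos(x) - sin(x) - 3*cos(x)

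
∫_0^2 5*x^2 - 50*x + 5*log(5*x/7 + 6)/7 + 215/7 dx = -80/3 - 6*log(6) + 52*log(52/7)/7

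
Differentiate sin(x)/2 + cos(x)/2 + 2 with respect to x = -sin(x)/2 + cos(x)/2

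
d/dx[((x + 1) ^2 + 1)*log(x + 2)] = (2*x^2*log(x + 2) + x^2 + 6*x*log(x + 2) + 2*x + 4*log(x + 2) + 2)/(x + 2)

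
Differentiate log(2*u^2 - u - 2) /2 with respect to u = (4*u - 1)/(4*u^2 - 2*u - 4)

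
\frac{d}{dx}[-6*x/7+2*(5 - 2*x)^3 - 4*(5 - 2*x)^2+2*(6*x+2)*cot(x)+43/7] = -48*x^2 - 12*x*cot(x)^2 + 196*x - 4*cot(x)^2 + 12*cot(x) - 1574/7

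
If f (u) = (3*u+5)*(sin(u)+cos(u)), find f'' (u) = -3*u*sin(u) - 3*u*cos(u) - 11*sin(u) + cos(u)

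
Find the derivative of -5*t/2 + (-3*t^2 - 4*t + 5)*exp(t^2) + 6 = -6*t^3*exp(t^2) - 8*t^2*exp(t^2) + 4*t*exp(t^2) - 4*exp(t^2) - 5/2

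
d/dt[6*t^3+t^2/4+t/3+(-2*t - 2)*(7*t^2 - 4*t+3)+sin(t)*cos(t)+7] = -24*t^2 - 23*t/2 + cos(2*t) + 7/3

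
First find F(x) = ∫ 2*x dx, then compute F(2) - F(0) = 4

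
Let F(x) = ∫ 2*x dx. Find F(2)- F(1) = 3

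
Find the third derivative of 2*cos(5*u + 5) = 250*sin(5*u + 5)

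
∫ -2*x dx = -x^2 + C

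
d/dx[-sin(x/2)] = -cos(x/2)/2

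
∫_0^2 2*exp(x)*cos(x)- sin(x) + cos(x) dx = -2 + (1 + exp(2))*(cos(2) + sin(2))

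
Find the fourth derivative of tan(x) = 24*tan(x)^5 + 40*tan(x)^3 + 16*tan(x)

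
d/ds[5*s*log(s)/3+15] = 5*log(s)/3 + 5/3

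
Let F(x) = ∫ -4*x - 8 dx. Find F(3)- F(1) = -32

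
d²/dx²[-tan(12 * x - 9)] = -288*tan(12*x - 9)^3 - 288*tan(12*x - 9)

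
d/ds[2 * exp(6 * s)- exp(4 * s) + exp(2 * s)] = 12*exp(6*s) - 4*exp(4*s) + 2*exp(2*s)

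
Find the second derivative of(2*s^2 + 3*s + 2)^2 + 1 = 48*s^2 + 72*s + 34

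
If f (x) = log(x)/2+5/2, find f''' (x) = x^(-3)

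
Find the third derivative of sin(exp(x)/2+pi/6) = -exp(3*x)*cos(exp(x)/2 + pi/6)/8 - 3*exp(2*x)*sin(exp(x)/2 + pi/6)/4 + exp(x)*cos(exp(x)/2 + pi/6)/2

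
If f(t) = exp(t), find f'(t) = exp(t)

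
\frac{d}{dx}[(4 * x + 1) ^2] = 32*x + 8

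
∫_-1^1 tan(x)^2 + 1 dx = 2*tan(1)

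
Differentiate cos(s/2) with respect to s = -sin(s/2)/2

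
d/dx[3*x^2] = 6*x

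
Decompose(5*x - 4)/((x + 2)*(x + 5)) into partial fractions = 29/(3*(x + 5)) - 14/(3*(x + 2))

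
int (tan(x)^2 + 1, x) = tan(x) + C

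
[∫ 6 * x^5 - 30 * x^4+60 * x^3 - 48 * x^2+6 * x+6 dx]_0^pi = -1 + (2 + (-1 + pi)^3)^2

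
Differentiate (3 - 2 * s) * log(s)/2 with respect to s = (-2*s*log(s) - 2*s + 3)/(2*s)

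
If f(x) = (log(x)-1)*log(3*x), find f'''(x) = (4*log(x) - 8 + 2*log(3))/x^3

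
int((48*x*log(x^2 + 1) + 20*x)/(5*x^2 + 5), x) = 2*(6*log(x^2 + 1) + 5)*log(x^2 + 1)/5 + C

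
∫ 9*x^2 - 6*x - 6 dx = 3*x^3 - 3*x^2 - 6*x + C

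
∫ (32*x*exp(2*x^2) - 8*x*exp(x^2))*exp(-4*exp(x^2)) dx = -4*exp(x^2 - 4*exp(x^2)) + C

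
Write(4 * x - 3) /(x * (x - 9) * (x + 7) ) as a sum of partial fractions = -31/(112*(x + 7)) + 11/(48*(x - 9)) + 1/(21*x)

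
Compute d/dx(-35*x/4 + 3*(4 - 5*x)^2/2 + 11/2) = 75*x - 275/4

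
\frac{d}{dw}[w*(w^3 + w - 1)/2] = 2*w^3 + w - 1/2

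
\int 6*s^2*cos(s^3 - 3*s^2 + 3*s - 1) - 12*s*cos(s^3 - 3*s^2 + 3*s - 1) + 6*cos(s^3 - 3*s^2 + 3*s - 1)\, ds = 2*sin((s - 1)^3) + C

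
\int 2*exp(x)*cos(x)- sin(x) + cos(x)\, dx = sqrt(2)*(exp(x) + 1)*sin(x + pi/4) + C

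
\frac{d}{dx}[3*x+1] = 3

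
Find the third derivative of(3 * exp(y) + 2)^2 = 72*exp(2*y) + 12*exp(y)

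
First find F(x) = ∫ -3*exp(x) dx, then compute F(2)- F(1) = -3*exp(2) + 3*E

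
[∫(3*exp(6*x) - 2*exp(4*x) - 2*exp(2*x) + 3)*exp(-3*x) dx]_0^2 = -exp(-2) + exp(2) + (-exp(-2) + exp(2))^3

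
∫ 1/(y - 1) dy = log(2 - 2*y) + C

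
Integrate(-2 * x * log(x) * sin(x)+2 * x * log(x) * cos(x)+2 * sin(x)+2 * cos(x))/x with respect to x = 2*sqrt(2)*log(x)*sin(x + pi/4) + C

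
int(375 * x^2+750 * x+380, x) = 125*x^3 + 375*x^2 + 380*x + C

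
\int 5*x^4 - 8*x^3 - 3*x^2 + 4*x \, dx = x^5 - 2*x^4 - x^3 + 2*x^2 + C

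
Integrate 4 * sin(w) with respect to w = -4*cos(w) + C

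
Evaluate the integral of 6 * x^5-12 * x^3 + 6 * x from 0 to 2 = 28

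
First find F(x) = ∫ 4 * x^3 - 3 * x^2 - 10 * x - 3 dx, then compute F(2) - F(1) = -10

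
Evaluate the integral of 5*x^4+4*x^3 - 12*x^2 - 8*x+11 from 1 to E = (-1 + E)^3*(1 + (2 + E)^2)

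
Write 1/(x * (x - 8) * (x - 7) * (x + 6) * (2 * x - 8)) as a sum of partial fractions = 1/(21840*(x + 6)) + 1/(960*(x - 4)) - 1/(546*(x - 7)) + 1/(896*(x - 8)) - 1/(2688*x)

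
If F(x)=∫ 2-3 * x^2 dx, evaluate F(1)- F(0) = 1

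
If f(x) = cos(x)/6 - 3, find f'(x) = -sin(x)/6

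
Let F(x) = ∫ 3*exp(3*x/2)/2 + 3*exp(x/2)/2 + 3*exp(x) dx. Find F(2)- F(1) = -(1 + exp(1/2))^3 + (1 + E)^3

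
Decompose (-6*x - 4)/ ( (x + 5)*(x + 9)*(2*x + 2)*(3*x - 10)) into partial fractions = -324/(12025*(3*x - 10)) - 25/(1184*(x + 9)) + 13/(400*(x + 5)) - 1/(416*(x + 1))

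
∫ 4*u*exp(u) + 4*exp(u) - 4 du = 4*u*(exp(u) - 1) + C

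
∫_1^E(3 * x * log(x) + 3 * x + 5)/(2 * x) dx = 5/2 + 3*E/2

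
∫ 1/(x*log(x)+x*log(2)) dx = log(2*log(2*x)) + C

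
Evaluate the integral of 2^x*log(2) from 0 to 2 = 3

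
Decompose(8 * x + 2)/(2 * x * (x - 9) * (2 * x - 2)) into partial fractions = -5/(16*(x - 1)) + 37/(144*(x - 9)) + 1/(18*x)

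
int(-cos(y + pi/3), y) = -sin(y + pi/3) + C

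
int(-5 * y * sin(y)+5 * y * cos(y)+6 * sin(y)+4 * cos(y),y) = sqrt(2)*(5*y - 1)*sin(y + pi/4) + C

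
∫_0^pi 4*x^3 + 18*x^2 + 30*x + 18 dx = -4 + 6*pi + 2*pi^2 + (2 + 3*pi + pi^2)^2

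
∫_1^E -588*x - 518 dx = -6*(6 + 7*E)^2 - 14*E + 1028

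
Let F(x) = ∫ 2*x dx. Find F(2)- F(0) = 4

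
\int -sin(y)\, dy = cos(y) + C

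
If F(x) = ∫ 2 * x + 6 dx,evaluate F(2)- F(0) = 16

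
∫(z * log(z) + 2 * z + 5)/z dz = (z + 5)*(log(z) + 1) + C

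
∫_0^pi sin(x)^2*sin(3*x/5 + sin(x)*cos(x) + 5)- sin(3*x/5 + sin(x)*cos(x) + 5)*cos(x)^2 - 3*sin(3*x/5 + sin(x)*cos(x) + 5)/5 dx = -cos(5) - sin(pi/10 + 5)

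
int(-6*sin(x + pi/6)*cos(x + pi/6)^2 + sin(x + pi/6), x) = 2*cos(x + pi/6)^3 - cos(x + pi/6) + C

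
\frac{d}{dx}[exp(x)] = exp(x)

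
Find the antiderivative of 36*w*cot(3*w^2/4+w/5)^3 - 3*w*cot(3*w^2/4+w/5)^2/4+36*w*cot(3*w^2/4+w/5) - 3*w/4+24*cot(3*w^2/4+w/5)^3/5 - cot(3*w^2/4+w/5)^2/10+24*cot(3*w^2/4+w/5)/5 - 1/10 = (1 - 24*cot(w*(15*w + 4)/20))*cot(w*(15*w + 4)/20)/2 + C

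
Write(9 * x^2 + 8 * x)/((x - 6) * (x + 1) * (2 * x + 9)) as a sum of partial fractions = 195/(49*(2*x + 9)) - 1/(49*(x + 1)) + 124/(49*(x - 6))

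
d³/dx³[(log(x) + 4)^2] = (4*log(x) + 10)/x^3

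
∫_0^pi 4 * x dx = 2*pi^2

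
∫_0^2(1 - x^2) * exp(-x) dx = -1 + 9*exp(-2)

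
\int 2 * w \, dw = w^2 + C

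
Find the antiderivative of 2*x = x^2 + C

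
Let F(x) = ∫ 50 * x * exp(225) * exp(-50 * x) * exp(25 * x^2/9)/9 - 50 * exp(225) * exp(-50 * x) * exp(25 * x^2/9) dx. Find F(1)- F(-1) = -exp(2500/9) + exp(1600/9)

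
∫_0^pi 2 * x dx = pi^2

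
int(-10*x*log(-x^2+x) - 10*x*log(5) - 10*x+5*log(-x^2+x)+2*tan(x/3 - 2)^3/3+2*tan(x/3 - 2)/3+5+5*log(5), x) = -5*x*(x - 1)*log(-5*x*(x - 1)) + tan(x/3 - 2)^2 + C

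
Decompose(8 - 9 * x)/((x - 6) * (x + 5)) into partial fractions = -53/(11*(x + 5)) - 46/(11*(x - 6))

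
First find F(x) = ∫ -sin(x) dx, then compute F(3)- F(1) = cos(3) - cos(1)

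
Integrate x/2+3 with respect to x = x^2/4 + 3*x + C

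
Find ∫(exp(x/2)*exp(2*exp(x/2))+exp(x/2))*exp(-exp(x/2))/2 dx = 2*sinh(exp(x/2)) + C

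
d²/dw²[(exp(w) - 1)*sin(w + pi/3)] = 2*exp(w)*cos(w + pi/3) + sin(w + pi/3)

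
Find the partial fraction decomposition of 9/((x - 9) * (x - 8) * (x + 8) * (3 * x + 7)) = 243/(17918*(3*x + 7)) - 9/(4624*(x + 8)) - 9/(496*(x - 8)) + 9/(578*(x - 9))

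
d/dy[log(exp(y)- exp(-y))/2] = (exp(2*y) + 1)/(2*exp(2*y) - 2)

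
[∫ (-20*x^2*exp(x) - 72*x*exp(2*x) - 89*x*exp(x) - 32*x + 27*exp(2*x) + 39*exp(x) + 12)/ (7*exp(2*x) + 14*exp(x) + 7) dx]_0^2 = -50*exp(2)/(7*(1 + exp(2))) - 40/7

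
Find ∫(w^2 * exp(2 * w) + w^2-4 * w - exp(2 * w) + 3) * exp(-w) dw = 2*(w - 1)^2*sinh(w) + C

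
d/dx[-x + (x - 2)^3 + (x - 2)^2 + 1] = 3*x^2 - 10*x + 7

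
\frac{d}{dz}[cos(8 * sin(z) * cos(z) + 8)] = 8*sin(z)^2*sin(4*sin(2*z) + 8) - 8*sin(4*sin(2*z) + 8)*cos(z)^2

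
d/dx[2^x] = 2^x*log(2)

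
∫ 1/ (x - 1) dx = log(3 - 3*x) + C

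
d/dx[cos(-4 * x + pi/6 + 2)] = 4*sin(-4*x + pi/6 + 2)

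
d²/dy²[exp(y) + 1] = exp(y)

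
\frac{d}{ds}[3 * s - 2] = 3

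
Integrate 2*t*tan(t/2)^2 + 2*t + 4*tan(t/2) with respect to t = 4*t*tan(t/2) + C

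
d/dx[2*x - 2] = 2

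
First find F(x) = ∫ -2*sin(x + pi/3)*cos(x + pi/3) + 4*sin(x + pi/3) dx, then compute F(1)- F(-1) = sqrt(3)*(4 - cos(1))*sin(1)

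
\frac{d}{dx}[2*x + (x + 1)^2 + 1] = 2*x + 4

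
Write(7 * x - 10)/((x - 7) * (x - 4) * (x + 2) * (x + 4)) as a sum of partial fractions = 19/(88*(x + 4)) - 2/(9*(x + 2)) - 1/(8*(x - 4)) + 13/(99*(x - 7))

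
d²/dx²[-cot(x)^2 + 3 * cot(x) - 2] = -6*cot(x)^4 + 6*cot(x)^3 - 8*cot(x)^2 + 6*cot(x) - 2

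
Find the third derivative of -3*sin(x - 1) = 3*cos(x - 1)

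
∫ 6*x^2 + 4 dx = 2*x^3 + 4*x + C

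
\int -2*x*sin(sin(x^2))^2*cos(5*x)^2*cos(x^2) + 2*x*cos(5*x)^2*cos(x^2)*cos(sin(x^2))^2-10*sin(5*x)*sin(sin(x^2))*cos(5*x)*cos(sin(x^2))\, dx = sin(sin(x^2))*cos(5*x)^2*cos(sin(x^2)) + C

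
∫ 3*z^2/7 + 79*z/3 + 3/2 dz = z^3/7 + 79*z^2/6 + 3*z/2 + C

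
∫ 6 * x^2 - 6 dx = 2*x^3 - 6*x + C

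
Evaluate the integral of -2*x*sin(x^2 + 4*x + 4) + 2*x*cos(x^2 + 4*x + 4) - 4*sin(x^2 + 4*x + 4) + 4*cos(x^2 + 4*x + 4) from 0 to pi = sqrt(2)*(sin(pi/4 + 4 + pi^2) - sin(pi/4 + 4))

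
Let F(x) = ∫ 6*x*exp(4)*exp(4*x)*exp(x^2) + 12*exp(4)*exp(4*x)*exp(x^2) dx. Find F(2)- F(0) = -3*exp(4) + 3*exp(16)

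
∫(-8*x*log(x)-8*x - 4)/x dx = -4*(2*x + 1)*log(x) + C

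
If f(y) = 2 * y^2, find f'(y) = 4*y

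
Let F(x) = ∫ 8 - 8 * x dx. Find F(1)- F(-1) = 16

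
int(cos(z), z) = sin(z) + C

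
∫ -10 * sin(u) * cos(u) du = 5*cos(u)^2 + C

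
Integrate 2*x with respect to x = x^2 + C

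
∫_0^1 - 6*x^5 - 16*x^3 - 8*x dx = -9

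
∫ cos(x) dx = sin(x) + C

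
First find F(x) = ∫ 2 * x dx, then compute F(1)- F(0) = 1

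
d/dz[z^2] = 2*z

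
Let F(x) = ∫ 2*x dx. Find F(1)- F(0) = 1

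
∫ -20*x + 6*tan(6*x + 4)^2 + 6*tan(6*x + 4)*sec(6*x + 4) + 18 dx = -10*x^2 + 12*x + tan(6*x + 4) + sec(6*x + 4) + C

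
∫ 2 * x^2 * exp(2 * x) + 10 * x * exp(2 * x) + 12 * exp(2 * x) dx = (x + 2)^2*exp(2*x) + C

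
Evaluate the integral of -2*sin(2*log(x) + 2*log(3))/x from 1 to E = cos(2*log(3*E)) - cos(2*log(3))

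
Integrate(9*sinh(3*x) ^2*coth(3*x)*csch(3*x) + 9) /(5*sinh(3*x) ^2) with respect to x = -3/(5*tanh(3*x)) - 3/(5*sinh(3*x)) + C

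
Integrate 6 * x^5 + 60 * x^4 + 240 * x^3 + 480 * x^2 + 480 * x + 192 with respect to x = x^6 + 12*x^5 + 60*x^4 + 160*x^3 + 240*x^2 + 192*x + C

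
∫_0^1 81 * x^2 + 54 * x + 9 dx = 63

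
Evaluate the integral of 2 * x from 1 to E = -1 + exp(2)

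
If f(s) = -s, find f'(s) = -1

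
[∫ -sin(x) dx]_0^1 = -1 + cos(1)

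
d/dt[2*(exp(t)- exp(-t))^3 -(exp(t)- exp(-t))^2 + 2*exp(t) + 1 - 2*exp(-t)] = (6*exp(6*t) - 2*exp(5*t) - 4*exp(4*t) - 4*exp(2*t) + 2*exp(t) + 6)*exp(-3*t)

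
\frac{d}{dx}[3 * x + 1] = 3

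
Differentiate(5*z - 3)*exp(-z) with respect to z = (8 - 5*z)*exp(-z)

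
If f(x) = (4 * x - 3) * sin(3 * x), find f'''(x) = -108*x*cos(3*x) - 108*sin(3*x) + 81*cos(3*x)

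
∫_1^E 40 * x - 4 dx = -16 + 4*E*(-1 + 5*E)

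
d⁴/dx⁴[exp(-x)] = exp(-x)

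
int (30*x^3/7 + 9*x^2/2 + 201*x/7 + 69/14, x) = 15*x^4/14 + 3*x^3/2 + 201*x^2/14 + 69*x/14 + C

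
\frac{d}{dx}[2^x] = 2^x*log(2)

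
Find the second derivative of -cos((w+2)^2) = 4*w^2*cos(w^2 + 4*w + 4) + 16*w*cos(w^2 + 4*w + 4) + 2*sin(w^2 + 4*w + 4) + 16*cos(w^2 + 4*w + 4)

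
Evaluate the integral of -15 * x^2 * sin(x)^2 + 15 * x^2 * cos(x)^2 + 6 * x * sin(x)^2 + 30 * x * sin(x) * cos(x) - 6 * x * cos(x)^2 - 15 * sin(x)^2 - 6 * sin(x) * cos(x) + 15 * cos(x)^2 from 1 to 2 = 63*sin(4)/2 - 12*sin(2)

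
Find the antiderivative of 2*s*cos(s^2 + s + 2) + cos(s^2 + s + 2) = sin(s^2 + s + 2) + C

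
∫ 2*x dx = x^2 + C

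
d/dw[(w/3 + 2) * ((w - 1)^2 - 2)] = w^2 + 8*w/3 - 13/3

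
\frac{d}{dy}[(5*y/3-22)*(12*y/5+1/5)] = 8*y - 787/15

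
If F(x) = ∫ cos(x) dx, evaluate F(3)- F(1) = -sin(1) + sin(3)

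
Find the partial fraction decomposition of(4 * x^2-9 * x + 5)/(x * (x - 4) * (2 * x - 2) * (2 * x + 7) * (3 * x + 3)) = 76/(1575*(2*x + 7)) - 3/(50*(x + 1)) + 11/(1800*(x - 4)) + 5/(168*x)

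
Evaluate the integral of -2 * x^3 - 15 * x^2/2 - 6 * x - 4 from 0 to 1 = -10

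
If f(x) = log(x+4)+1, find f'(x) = 1/(x + 4)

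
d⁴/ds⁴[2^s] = 2^s*log(2)^4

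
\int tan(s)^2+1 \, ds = tan(s) + C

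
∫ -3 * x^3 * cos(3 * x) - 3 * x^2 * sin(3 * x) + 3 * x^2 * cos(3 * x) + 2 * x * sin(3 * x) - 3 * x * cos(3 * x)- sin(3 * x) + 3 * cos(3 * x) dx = (-x^3 + x^2 - x + 1)*sin(3*x) + C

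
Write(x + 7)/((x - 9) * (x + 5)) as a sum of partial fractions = -1/(7*(x + 5)) + 8/(7*(x - 9))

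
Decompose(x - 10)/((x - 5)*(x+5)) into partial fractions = 3/(2*(x + 5)) - 1/(2*(x - 5))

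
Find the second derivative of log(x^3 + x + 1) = (-3*x^4 + 6*x - 1)/(x^6 + 2*x^4 + 2*x^3 + x^2 + 2*x + 1)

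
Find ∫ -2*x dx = -x^2 + C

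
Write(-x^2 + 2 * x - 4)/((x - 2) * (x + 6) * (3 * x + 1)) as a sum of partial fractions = 43/(119*(3*x + 1)) - 13/(34*(x + 6)) - 1/(14*(x - 2))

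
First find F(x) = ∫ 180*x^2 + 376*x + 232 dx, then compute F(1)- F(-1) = 584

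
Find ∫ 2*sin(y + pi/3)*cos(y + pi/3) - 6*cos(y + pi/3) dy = (sin(y + pi/3) - 3)^2 + C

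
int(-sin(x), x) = cos(x) + C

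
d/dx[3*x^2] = 6*x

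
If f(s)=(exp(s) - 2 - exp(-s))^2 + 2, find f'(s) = (2*exp(4*s) - 4*exp(3*s) - 4*exp(s) - 2)*exp(-2*s)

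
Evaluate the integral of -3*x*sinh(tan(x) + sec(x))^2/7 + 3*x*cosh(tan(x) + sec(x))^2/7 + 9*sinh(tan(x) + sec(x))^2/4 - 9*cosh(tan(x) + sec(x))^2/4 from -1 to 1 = -9/2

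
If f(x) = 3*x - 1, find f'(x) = 3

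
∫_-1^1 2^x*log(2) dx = 3/2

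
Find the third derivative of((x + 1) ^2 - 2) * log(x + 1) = (2*x^2 + 4*x - 2)/(x^3 + 3*x^2 + 3*x + 1)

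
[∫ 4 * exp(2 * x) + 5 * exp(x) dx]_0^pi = -9 + exp(pi) + 2*(1 + exp(pi))^2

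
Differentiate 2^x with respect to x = 2^x*log(2)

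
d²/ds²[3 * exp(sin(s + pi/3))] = -3*exp(sin(s + pi/3))*sin(s + pi/3) + 3*exp(sin(s + pi/3))*cos(s + pi/3)^2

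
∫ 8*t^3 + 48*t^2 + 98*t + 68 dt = 2*t^4 + 16*t^3 + 49*t^2 + 68*t + C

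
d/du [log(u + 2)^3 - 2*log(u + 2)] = (3*log(u + 2)^2 - 2)/(u + 2)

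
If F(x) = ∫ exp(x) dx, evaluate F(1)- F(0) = -1 + E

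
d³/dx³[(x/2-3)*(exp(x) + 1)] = x*exp(x)/2 - 3*exp(x)/2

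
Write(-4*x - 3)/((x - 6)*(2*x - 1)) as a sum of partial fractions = 10/(11*(2*x - 1)) - 27/(11*(x - 6))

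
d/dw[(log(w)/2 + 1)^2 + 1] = (log(w) + 2)/(2*w)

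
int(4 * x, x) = 2*x^2 + C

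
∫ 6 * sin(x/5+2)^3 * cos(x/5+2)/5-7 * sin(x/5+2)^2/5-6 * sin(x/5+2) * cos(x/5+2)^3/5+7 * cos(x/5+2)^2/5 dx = -3*sin(x/5 + 2)^2*cos(x/5 + 2)^2 + 7*sin(2*x/5 + 4)/2 + C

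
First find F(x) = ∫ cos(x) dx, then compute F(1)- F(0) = sin(1)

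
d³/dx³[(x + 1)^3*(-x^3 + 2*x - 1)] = -120*x^3 - 180*x^2 - 24*x + 24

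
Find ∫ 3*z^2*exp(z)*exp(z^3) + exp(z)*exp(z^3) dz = exp(z*(z^2 + 1)) + C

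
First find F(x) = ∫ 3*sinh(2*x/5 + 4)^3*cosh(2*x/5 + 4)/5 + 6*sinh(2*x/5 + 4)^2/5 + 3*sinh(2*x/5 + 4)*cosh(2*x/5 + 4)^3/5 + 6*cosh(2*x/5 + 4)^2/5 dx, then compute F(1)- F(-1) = -3*cosh(72/5)/32 - 3*sinh(36/5)/2 + 3*sinh(44/5)/2 + 3*cosh(88/5)/32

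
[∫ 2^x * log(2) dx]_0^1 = 1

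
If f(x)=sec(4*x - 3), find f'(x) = 4*tan(4*x - 3)*sec(4*x - 3)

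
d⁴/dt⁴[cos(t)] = cos(t)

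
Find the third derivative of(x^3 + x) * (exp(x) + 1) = x^3*exp(x) + 9*x^2*exp(x) + 19*x*exp(x) + 9*exp(x) + 6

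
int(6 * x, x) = 3*x^2 + C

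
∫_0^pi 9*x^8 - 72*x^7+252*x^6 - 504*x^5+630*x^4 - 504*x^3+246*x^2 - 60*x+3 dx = -2*(-1 + pi)^3 - 1 + (-1 + pi)^9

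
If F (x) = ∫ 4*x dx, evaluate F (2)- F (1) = 6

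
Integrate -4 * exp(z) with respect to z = -4*exp(z) + C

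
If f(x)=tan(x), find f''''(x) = 24*tan(x)^5 + 40*tan(x)^3 + 16*tan(x)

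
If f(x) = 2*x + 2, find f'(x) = 2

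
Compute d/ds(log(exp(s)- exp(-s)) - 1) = (exp(2*s) + 1)/(exp(2*s) - 1)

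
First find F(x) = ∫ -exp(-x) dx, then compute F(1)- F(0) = -1 + exp(-1)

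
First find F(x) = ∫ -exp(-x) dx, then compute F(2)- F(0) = -1 + exp(-2)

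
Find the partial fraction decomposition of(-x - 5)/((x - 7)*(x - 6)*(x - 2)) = -7/(20*(x - 2)) + 11/(4*(x - 6)) - 12/(5*(x - 7))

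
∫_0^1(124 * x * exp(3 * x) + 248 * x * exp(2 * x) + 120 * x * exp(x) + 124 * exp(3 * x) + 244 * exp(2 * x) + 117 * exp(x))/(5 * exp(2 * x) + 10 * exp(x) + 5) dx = 183/10 + (-3 + 4*E)*(E/(5*(1 + E)) + 6)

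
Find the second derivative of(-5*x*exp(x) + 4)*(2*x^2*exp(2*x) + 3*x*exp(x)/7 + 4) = -90*x^3*exp(3*x) - 180*x^2*exp(3*x) + 164*x^2*exp(2*x)/7 - 60*x*exp(3*x) + 328*x*exp(2*x)/7 - 128*x*exp(x)/7 + 82*exp(2*x)/7 - 256*exp(x)/7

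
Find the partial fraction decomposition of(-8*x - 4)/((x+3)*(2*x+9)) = -64/(3*(2*x + 9)) + 20/(3*(x + 3))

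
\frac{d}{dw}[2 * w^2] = 4*w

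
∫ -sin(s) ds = cos(s) + C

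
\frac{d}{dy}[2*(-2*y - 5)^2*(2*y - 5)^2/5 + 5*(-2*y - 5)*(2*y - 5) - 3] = 128*y^3/5 - 200*y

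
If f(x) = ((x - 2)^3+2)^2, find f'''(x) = 120*x^3 - 720*x^2 + 1440*x - 936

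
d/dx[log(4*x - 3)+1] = 4/(4*x - 3)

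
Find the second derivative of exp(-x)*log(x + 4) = (x^2*log(x + 4) + 8*x*log(x + 4) - 2*x + 16*log(x + 4) - 9)/(x^2*exp(x) + 8*x*exp(x) + 16*exp(x))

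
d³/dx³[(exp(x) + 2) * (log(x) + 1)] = (x^3*exp(x)*log(x) + x^3*exp(x) + 3*x^2*exp(x) - 3*x*exp(x) + 2*exp(x) + 4)/x^3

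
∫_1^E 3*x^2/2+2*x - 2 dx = 9/2 + (-1 + E/2)*(2 + E)^2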